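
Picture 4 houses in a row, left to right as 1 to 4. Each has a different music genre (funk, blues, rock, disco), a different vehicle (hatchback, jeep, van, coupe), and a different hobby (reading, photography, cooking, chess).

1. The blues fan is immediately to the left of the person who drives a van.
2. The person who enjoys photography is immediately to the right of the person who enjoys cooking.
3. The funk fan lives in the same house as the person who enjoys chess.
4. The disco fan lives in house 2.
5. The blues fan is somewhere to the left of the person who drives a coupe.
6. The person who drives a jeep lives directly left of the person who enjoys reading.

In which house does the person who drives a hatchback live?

1

By clue 4, the disco fan is in house 2.
The blues fan is narrowed to house 1 or 3; consider each.
Placing it in house 3 leads to a contradiction, so it's in house 1.
From clue 1, the person who drives a van must be in house 2.
That leaves cooking as the hobby for house 1.
Clue 2: the person who enjoys photography is in house 2.
So house 3 gets chess for hobby.
So house 4 gets reading for hobby.
From clue 3, the funk fan must be in house 3.
Clue 6: the person who drives a jeep is in house 3.
So house 4 gets rock for music genre.
House 1's vehicle must be hatchback (nothing else left).
That leaves coupe as the vehicle for house 4.
So: house 1 = blues/hatchback/cooking, house 2 = disco/van/photography, house 3 = funk/jeep/chess, house 4 = rock/coupe/reading.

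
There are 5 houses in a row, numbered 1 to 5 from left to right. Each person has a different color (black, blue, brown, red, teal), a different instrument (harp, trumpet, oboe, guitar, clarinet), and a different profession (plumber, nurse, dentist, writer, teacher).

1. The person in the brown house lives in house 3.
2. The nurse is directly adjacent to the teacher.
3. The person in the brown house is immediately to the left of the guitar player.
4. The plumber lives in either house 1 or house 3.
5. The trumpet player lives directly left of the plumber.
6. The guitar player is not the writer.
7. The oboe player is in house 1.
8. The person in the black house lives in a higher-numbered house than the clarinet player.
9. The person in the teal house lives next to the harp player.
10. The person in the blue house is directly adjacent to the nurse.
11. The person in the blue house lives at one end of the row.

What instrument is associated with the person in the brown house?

clarinet

From clue 1, the person in the brown house must be in house 3.
The guitar player is in house 4 (clue 3).
The trumpet player is in house 2 (clue 5).
From clue 5, the plumber must be in house 3.
Clue 7 places the oboe player in house 1.
The only instrument still possible for house 3 is clarinet.
The only instrument still possible for house 5 is harp.
Clue 9: the person in the teal house is in house 4.
So house 2 gets red for color.
That leaves blue as the color for house 1.
House 5 color: only black fits.
By clue 10, the nurse is in house 2.
So house 4 gets dentist for profession.
The teacher is in house 1 (clue 2).
So house 5 gets writer for profession.
So: house 1 = blue/oboe/teacher, house 2 = red/trumpet/nurse, house 3 = brown/clarinet/plumber, house 4 = teal/guitar/dentist, house 5 = black/harp/writer.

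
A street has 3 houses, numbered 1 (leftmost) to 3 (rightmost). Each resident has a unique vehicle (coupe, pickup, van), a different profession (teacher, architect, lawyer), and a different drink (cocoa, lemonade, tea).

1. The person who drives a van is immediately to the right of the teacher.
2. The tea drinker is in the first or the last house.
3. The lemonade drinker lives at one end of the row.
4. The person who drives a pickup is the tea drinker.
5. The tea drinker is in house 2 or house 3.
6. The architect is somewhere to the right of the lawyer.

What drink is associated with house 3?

Clue 5 places the tea drinker in house 3.
The only profession still possible for house 3 is architect.
So house 2 gets cocoa for drink.
Clue 4: the person who drives a pickup is in house 3.
That leaves coupe as the vehicle for house 1.
That leaves van as the vehicle for house 2.
So house 1 gets lemonade for drink.
Clue 1: the teacher is in house 1.
That leaves lawyer as the profession for house 2.
So: house 1 = coupe/teacher/lemonade, house 2 = van/lawyer/cocoa, house 3 = pickup/architect/tea.

tea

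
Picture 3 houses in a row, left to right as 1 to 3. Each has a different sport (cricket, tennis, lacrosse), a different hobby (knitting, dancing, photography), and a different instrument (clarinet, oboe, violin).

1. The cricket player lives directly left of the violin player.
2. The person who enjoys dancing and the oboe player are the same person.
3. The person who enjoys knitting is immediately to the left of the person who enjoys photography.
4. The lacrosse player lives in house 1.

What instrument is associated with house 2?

clarinet

From clue 4, the lacrosse player must be in house 1.
The only sport still possible for house 3 is tennis.
By clue 1, the violin player is in house 3.
The only sport still possible for house 2 is cricket.
House 3's hobby must be photography (nothing else left).
By clue 3, the person who enjoys knitting is in house 2.
So house 1 gets dancing for hobby.
Clue 2: the oboe player is in house 1.
So house 2 gets clarinet for instrument.
So: house 1 = lacrosse/dancing/oboe, house 2 = cricket/knitting/clarinet, house 3 = tennis/photography/violin.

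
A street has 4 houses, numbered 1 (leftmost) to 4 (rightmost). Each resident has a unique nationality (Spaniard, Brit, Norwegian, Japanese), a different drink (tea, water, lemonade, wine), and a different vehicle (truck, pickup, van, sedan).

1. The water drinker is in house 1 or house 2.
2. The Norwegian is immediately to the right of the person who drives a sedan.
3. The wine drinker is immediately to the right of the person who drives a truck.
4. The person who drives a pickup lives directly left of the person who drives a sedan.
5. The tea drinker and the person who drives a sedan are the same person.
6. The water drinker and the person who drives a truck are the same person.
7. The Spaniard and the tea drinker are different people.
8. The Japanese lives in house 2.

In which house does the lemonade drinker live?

The Japanese is in house 2 (clue 8).
House 4 vehicle: only van fits.
House 4's drink must be lemonade (nothing else left).
House 3's vehicle must be sedan (nothing else left).
From clue 2, the Norwegian must be in house 4.
Clue 4 places the person who drives a pickup in house 2.
From clue 5, the tea drinker must be in house 3.
The only nationality still possible for house 3 is Brit.
That leaves water as the drink for house 1.
That leaves wine as the drink for house 2.
That leaves truck as the vehicle for house 1.
House 1's nationality must be Spaniard (nothing else left).
So: house 1 = Spaniard/water/truck, house 2 = Japanese/wine/pickup, house 3 = Brit/tea/sedan, house 4 = Norwegian/lemonade/van.

4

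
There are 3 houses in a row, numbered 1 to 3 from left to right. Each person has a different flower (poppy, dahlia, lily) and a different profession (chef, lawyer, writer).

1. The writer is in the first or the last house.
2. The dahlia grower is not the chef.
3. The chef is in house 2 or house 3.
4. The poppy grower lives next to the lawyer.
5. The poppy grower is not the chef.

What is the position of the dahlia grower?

2

The chef is narrowed to house 2 or 3; consider each.
Placing it in house 2 leads to a contradiction, so it's in house 3.
House 3 flower: only lily fits.
House 1's profession must be writer (nothing else left).
So house 2 gets lawyer for profession.
From clue 4, the poppy grower must be in house 1.
House 2 flower: only dahlia fits.
So: house 1 = poppy/writer, house 2 = dahlia/lawyer, house 3 = lily/chef.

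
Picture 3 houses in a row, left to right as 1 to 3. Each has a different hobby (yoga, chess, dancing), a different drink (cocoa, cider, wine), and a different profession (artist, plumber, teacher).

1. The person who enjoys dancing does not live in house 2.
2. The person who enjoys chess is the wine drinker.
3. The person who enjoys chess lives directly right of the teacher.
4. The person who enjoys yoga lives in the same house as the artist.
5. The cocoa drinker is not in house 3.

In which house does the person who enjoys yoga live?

3

The person who enjoys chess is narrowed to house 2 or 3; consider each.
Placing it in house 3 leads to a contradiction, so it's in house 2.
From clue 2, the wine drinker must be in house 2.
The teacher is in house 1 (clue 3).
House 3 drink: only cider fits.
By clue 4, the person who enjoys yoga is in house 3.
The artist is in house 3 (clue 4).
So house 1 gets dancing for hobby.
That leaves cocoa as the drink for house 1.
House 2's profession must be plumber (nothing else left).
So: house 1 = dancing/cocoa/teacher, house 2 = chess/wine/plumber, house 3 = yoga/cider/artist.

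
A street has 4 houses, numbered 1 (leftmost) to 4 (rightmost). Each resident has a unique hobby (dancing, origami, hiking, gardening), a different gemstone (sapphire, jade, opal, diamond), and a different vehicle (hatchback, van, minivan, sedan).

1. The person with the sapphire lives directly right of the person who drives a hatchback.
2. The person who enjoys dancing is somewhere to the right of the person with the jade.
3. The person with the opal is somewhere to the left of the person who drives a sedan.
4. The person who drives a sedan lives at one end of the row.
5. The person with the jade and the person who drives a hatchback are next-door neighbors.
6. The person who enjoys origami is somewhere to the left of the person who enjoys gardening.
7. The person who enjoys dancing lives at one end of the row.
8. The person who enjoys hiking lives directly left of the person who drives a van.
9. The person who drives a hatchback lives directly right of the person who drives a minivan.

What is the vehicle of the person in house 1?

minivan

Clue 4: the person who drives a sedan is in house 4.
Clue 7 places the person who enjoys dancing in house 4.
The only vehicle still possible for house 1 is minivan.
The person who drives a hatchback is in house 2 (clue 9).
That leaves gardening as the hobby for house 3.
House 3's vehicle must be van (nothing else left).
The person with the sapphire is in house 3 (clue 1).
By clue 8, the person who enjoys hiking is in house 2.
So house 1 gets origami for hobby.
So house 1 gets jade for gemstone.
House 2's gemstone must be opal (nothing else left).
The only gemstone still possible for house 4 is diamond.
So: house 1 = origami/jade/minivan, house 2 = hiking/opal/hatchback, house 3 = gardening/sapphire/van, house 4 = dancing/diamond/sedan.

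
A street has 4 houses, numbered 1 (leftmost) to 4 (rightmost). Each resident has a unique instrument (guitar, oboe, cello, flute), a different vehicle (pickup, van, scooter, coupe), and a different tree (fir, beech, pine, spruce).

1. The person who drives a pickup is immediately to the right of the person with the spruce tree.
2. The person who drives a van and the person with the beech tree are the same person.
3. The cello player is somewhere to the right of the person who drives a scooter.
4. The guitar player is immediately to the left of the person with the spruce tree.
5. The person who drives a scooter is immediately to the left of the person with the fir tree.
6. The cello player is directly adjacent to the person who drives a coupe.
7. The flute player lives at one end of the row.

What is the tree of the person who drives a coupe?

pine

The flute player is narrowed to house 1 or 4; consider each.
Placing it in house 1 leads to a contradiction, so it's in house 4.
The cello player is narrowed to house 2 or 3; consider each.
Placing it in house 2 leads to a contradiction, so it's in house 3.
The guitar player is narrowed to house 1 or 2; consider each.
Placing it in house 2 leads to a contradiction, so it's in house 1.
Clue 4: the person with the spruce tree is in house 2.
The only instrument still possible for house 2 is oboe.
Clue 1 places the person who drives a pickup in house 3.
The person who drives a scooter is in house 2 (clue 5).
So house 1 gets van for vehicle.
The only vehicle still possible for house 4 is coupe.
That leaves fir as the tree for house 3.
The person with the beech tree is in house 1 (clue 2).
So house 4 gets pine for tree.
So: house 1 = guitar/van/beech, house 2 = oboe/scooter/spruce, house 3 = cello/pickup/fir, house 4 = flute/coupe/pine.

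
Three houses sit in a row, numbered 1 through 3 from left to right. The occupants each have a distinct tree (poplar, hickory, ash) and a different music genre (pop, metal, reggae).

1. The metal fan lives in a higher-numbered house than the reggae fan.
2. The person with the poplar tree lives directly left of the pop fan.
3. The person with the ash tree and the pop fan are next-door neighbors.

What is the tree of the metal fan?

House 1's music genre must be reggae (nothing else left).
The person with the poplar tree is narrowed to house 1 or 2; consider each.
Placing it in house 2 leads to a contradiction, so it's in house 1.
Clue 2: the pop fan is in house 2.
House 2's tree must be hickory (nothing else left).
House 3's tree must be ash (nothing else left).
House 3's music genre must be metal (nothing else left).
So: house 1 = poplar/reggae, house 2 = hickory/pop, house 3 = ash/metal.

ash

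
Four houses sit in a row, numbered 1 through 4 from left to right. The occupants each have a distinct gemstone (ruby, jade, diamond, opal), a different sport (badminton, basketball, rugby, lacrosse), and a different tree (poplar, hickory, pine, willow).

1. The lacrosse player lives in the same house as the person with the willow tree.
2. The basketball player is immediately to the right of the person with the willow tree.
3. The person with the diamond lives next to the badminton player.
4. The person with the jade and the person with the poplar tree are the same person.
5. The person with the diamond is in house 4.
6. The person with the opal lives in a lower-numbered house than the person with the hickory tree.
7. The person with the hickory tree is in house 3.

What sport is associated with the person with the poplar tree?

basketball

Clue 5: the person with the diamond is in house 4.
By clue 7, the person with the hickory tree is in house 3.
From clue 3, the badminton player must be in house 3.
House 3 gemstone: only ruby fits.
House 1's sport must be lacrosse (nothing else left).
So house 2 gets basketball for sport.
House 4's sport must be rugby (nothing else left).
So house 4 gets pine for tree.
Clue 1 places the person with the willow tree in house 1.
House 2's tree must be poplar (nothing else left).
From clue 4, the person with the jade must be in house 2.
House 1's gemstone must be opal (nothing else left).
So: house 1 = opal/lacrosse/willow, house 2 = jade/basketball/poplar, house 3 = ruby/badminton/hickory, house 4 = diamond/rugby/pine.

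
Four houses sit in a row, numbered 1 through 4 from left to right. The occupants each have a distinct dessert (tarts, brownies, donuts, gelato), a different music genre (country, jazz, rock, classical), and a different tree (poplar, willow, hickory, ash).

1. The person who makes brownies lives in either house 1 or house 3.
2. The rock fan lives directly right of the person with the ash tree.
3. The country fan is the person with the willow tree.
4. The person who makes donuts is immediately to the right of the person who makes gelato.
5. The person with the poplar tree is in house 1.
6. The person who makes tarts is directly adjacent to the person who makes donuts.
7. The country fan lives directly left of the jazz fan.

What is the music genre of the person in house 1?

Clue 5: the person with the poplar tree is in house 1.
House 1 music genre: only classical fits.
House 2 music genre: only country fits.
House 4's tree must be hickory (nothing else left).
The person with the willow tree is in house 2 (clue 3).
From clue 7, the jazz fan must be in house 3.
So house 4 gets rock for music genre.
That leaves ash as the tree for house 3.
The person who makes brownies is narrowed to house 1 or 3; consider each.
Placing it in house 3 leads to a contradiction, so it's in house 1.
The person who makes donuts is narrowed to house 3 or 4; consider each.
Placing it in house 4 leads to a contradiction, so it's in house 3.
Clue 4 places the person who makes gelato in house 2.
House 4 dessert: only tarts fits.
So: house 1 = brownies/classical/poplar, house 2 = gelato/country/willow, house 3 = donuts/jazz/ash, house 4 = tarts/rock/hickory.

classical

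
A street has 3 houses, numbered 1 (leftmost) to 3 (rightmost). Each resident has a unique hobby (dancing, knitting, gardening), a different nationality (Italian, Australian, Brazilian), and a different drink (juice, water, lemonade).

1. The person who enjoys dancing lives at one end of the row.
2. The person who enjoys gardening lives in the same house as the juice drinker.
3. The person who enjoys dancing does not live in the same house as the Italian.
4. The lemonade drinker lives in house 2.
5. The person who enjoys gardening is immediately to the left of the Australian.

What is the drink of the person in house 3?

water

Clue 4: the lemonade drinker is in house 2.
Clue 2: the person who enjoys gardening is in house 1.
From clue 2, the juice drinker must be in house 1.
The Australian is in house 2 (clue 5).
So house 2 gets knitting for hobby.
House 3 hobby: only dancing fits.
So house 3 gets water for drink.
By clue 3, the Italian is in house 1.
The only nationality still possible for house 3 is Brazilian.
So: house 1 = gardening/Italian/juice, house 2 = knitting/Australian/lemonade, house 3 = dancing/Brazilian/water.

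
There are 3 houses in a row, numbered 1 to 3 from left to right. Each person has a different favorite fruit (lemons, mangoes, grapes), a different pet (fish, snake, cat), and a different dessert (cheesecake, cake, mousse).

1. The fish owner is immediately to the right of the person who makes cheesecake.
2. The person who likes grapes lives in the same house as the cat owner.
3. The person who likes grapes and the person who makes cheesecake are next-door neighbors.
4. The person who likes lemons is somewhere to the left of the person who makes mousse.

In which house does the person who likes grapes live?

The person who likes lemons is narrowed to house 1 or 2; consider each.
Placing it in house 1 leads to a contradiction, so it's in house 2.
From clue 4, the person who makes mousse must be in house 3.
The person who makes cheesecake is in house 2 (clue 3).
That leaves cake as the dessert for house 1.
Clue 1: the fish owner is in house 3.
House 1 pet: only cat fits.
House 2's pet must be snake (nothing else left).
Clue 2 places the person who likes grapes in house 1.
So house 3 gets mangoes for favorite fruit.
So: house 1 = grapes/cat/cake, house 2 = lemons/snake/cheesecake, house 3 = mangoes/fish/mousse.

1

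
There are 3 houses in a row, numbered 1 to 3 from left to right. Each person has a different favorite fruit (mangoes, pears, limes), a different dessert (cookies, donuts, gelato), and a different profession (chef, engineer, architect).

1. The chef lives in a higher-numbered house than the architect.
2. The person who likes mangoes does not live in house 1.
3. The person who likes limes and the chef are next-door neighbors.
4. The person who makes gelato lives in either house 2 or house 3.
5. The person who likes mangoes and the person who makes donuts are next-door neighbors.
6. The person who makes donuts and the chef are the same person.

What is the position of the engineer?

3

The only dessert still possible for house 1 is cookies.
The person who likes mangoes is narrowed to house 2 or 3; consider each.
Placing it in house 2 leads to a contradiction, so it's in house 3.
The person who makes donuts is in house 2 (clue 5).
The chef is in house 2 (clue 6).
House 3's dessert must be gelato (nothing else left).
The only profession still possible for house 1 is architect.
House 3 profession: only engineer fits.
Clue 3: the person who likes limes is in house 1.
So house 2 gets pears for favorite fruit.
So: house 1 = limes/cookies/architect, house 2 = pears/donuts/chef, house 3 = mangoes/gelato/engineer.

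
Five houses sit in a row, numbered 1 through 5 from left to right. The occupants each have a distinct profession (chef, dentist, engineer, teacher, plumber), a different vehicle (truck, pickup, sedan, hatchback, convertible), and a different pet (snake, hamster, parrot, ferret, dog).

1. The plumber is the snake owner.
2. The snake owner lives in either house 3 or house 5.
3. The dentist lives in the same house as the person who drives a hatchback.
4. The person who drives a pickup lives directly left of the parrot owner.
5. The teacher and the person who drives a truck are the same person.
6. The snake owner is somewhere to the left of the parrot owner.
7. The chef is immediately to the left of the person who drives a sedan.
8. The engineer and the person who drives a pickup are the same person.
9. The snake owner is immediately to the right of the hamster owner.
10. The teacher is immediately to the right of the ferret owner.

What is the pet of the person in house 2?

Clue 6 places the snake owner in house 3.
By clue 9, the hamster owner is in house 2.
Clue 1 places the plumber in house 3.
Clue 8 places the person who drives a pickup in house 4.
So house 4 gets engineer for profession.
Clue 4: the parrot owner is in house 5.
The chef is narrowed to house 1 or 2; consider each.
Placing it in house 1 leads to a contradiction, so it's in house 2.
From clue 7, the person who drives a sedan must be in house 3.
House 1 profession: only dentist fits.
House 5's profession must be teacher (nothing else left).
By clue 3, the person who drives a hatchback is in house 1.
From clue 5, the person who drives a truck must be in house 5.
From clue 10, the ferret owner must be in house 4.
House 2's vehicle must be convertible (nothing else left).
The only pet still possible for house 1 is dog.
So: house 1 = dentist/hatchback/dog, house 2 = chef/convertible/hamster, house 3 = plumber/sedan/snake, house 4 = engineer/pickup/ferret, house 5 = teacher/truck/parrot.

hamster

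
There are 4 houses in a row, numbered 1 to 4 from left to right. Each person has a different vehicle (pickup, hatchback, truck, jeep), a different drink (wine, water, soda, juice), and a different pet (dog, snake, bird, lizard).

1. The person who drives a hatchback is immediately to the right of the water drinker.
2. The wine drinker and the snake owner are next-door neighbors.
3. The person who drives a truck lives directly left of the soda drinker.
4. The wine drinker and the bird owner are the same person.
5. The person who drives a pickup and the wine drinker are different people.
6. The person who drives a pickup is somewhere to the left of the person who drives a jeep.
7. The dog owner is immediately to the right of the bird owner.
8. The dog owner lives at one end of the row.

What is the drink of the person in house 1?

water

The dog owner is in house 4 (clue 8).
The bird owner is in house 3 (clue 7).
Clue 4 places the wine drinker in house 3.
The snake owner is in house 2 (clue 2).
House 4's vehicle must be jeep (nothing else left).
House 1's pet must be lizard (nothing else left).
The person who drives a hatchback is narrowed to house 2 or 3; consider each.
Placing it in house 3 leads to a contradiction, so it's in house 2.
Clue 1: the water drinker is in house 1.
House 3 vehicle: only truck fits.
Clue 3: the soda drinker is in house 4.
House 1 vehicle: only pickup fits.
The only drink still possible for house 2 is juice.
So: house 1 = pickup/water/lizard, house 2 = hatchback/juice/snake, house 3 = truck/wine/bird, house 4 = jeep/soda/dog.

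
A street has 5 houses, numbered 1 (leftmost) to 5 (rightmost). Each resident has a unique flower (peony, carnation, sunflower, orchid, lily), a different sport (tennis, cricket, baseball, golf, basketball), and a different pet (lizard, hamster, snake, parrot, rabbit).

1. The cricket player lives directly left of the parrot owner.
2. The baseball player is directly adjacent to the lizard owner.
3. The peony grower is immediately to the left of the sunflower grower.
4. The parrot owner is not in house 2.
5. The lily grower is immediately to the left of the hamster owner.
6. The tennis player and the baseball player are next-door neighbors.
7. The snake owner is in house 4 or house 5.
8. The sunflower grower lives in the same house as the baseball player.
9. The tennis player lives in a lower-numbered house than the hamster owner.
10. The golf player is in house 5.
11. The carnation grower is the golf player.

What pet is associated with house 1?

The golf player is in house 5 (clue 10).
The carnation grower is in house 5 (clue 11).
The snake owner is narrowed to house 4 or 5; consider each.
Placing it in house 5 leads to a contradiction, so it's in house 4.
The cricket player is narrowed to house 2 or 4; consider each.
Placing it in house 4 leads to a contradiction, so it's in house 2.
Clue 1: the parrot owner is in house 3.
Clue 9: the hamster owner is in house 5.
The only sport still possible for house 1 is basketball.
House 1's pet must be rabbit (nothing else left).
That leaves lizard as the pet for house 2.
By clue 2, the baseball player is in house 3.
By clue 5, the lily grower is in house 4.
The tennis player is in house 4 (clue 6).
From clue 8, the sunflower grower must be in house 3.
So house 1 gets orchid for flower.
House 2's flower must be peony (nothing else left).
So: house 1 = orchid/basketball/rabbit, house 2 = peony/cricket/lizard, house 3 = sunflower/baseball/parrot, house 4 = lily/tennis/snake, house 5 = carnation/golf/hamster.

rabbit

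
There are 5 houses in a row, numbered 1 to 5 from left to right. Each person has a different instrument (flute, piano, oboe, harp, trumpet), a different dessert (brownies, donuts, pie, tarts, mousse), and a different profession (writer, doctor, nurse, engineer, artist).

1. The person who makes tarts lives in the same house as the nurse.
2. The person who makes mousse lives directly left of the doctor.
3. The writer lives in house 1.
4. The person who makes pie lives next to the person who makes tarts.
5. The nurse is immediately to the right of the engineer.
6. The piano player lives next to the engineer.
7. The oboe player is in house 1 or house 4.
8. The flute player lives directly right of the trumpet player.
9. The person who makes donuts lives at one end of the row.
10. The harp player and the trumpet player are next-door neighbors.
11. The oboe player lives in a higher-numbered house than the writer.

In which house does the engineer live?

4

By clue 3, the writer is in house 1.
By clue 11, the oboe player is in house 4.
House 5 instrument: only piano fits.
From clue 6, the engineer must be in house 4.
From clue 5, the nurse must be in house 5.
Clue 1: the person who makes tarts is in house 5.
From clue 4, the person who makes pie must be in house 4.
So house 3 gets brownies for dessert.
House 1's dessert must be donuts (nothing else left).
House 2's dessert must be mousse (nothing else left).
Clue 2 places the doctor in house 3.
So house 2 gets artist for profession.
The flute player is narrowed to house 2 or 3; consider each.
Placing it in house 2 leads to a contradiction, so it's in house 3.
Clue 8: the trumpet player is in house 2.
So house 1 gets harp for instrument.
So: house 1 = harp/donuts/writer, house 2 = trumpet/mousse/artist, house 3 = flute/brownies/doctor, house 4 = oboe/pie/engineer, house 5 = piano/tarts/nurse.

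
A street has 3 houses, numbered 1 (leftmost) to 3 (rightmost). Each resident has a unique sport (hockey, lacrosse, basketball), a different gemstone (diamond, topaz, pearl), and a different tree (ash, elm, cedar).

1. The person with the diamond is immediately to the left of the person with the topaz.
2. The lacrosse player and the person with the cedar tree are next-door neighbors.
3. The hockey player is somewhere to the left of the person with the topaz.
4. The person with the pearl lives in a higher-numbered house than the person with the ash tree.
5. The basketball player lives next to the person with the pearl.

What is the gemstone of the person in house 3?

pearl

House 1 gemstone: only diamond fits.
By clue 1, the person with the topaz is in house 2.
Clue 3: the hockey player is in house 1.
That leaves pearl as the gemstone for house 3.
Clue 5: the basketball player is in house 2.
So house 3 gets lacrosse for sport.
The person with the cedar tree is in house 2 (clue 2).
That leaves elm as the tree for house 3.
That leaves ash as the tree for house 1.
So: house 1 = hockey/diamond/ash, house 2 = basketball/topaz/cedar, house 3 = lacrosse/pearl/elm.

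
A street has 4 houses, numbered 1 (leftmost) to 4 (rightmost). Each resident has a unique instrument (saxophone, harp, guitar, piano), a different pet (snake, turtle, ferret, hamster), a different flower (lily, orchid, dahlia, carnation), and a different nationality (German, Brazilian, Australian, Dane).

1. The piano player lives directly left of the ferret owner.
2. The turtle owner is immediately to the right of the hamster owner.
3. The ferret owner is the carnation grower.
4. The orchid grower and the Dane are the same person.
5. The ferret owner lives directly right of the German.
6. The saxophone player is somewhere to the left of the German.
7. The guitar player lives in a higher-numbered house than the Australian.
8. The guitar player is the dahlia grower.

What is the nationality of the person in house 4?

The piano player is narrowed to house 2 or 3; consider each.
Placing it in house 3 leads to a contradiction, so it's in house 2.
Clue 1 places the ferret owner in house 3.
The carnation grower is in house 3 (clue 3).
Clue 5: the German is in house 2.
Clue 6 places the saxophone player in house 1.
By clue 2, the turtle owner is in house 2.
By clue 2, the hamster owner is in house 1.
By clue 8, the guitar player is in house 4.
Clue 8 places the dahlia grower in house 4.
So house 3 gets harp for instrument.
House 4's pet must be snake (nothing else left).
House 2's flower must be lily (nothing else left).
By clue 4, the Dane is in house 1.
So house 1 gets orchid for flower.
The only nationality still possible for house 4 is Brazilian.
House 3's nationality must be Australian (nothing else left).
So: house 1 = saxophone/hamster/orchid/Dane, house 2 = piano/turtle/lily/German, house 3 = harp/ferret/carnation/Australian, house 4 = guitar/snake/dahlia/Brazilian.

Brazilian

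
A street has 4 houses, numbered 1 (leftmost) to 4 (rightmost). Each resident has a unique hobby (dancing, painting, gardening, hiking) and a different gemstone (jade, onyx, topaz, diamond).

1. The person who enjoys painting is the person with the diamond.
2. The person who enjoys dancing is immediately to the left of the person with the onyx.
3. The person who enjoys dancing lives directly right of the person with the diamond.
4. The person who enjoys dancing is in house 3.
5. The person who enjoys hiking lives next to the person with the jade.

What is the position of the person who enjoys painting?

Clue 4: the person who enjoys dancing is in house 3.
The person with the onyx is in house 4 (clue 2).
By clue 3, the person with the diamond is in house 2.
Clue 1: the person who enjoys painting is in house 2.
House 1 hobby: only gardening fits.
That leaves hiking as the hobby for house 4.
From clue 5, the person with the jade must be in house 3.
So house 1 gets topaz for gemstone.
So: house 1 = gardening/topaz, house 2 = painting/diamond, house 3 = dancing/jade, house 4 = hiking/onyx.

2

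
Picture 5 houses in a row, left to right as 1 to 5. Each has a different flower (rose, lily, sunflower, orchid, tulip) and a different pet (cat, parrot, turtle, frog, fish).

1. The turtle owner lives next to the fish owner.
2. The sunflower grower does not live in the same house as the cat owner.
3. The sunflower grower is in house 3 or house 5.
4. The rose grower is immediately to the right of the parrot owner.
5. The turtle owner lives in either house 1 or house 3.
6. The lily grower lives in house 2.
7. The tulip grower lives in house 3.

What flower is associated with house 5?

Clue 6 places the lily grower in house 2.
By clue 7, the tulip grower is in house 3.
So house 1 gets orchid for flower.
So house 4 gets rose for flower.
So house 5 gets sunflower for flower.
Clue 4: the parrot owner is in house 3.
House 1's pet must be turtle (nothing else left).
So house 5 gets frog for pet.
By clue 1, the fish owner is in house 2.
So house 4 gets cat for pet.
So: house 1 = orchid/turtle, house 2 = lily/fish, house 3 = tulip/parrot, house 4 = rose/cat, house 5 = sunflower/frog.

sunflower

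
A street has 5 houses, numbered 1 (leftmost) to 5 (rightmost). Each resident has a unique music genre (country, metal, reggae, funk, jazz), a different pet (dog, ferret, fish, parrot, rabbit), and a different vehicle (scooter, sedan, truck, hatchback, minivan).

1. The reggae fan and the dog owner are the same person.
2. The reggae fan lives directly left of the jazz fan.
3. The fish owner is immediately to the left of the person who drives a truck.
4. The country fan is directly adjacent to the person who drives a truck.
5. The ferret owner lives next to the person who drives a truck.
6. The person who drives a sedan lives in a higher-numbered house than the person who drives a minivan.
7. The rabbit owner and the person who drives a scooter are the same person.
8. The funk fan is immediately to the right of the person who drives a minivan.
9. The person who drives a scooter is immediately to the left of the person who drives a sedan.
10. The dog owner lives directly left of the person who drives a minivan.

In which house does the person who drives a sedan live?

So house 1 gets hatchback for vehicle.
The funk fan is narrowed to house 3 or 4 or 5; consider each.
Placing it in house 3 and house 5 leads to a contradiction, so it's in house 4.
Clue 8 places the person who drives a minivan in house 3.
Clue 10: the dog owner is in house 2.
Clue 1: the reggae fan is in house 2.
From clue 2, the jazz fan must be in house 3.
Clue 7: the rabbit owner is in house 4.
The person who drives a scooter is in house 4 (clue 7).
Clue 9 places the person who drives a sedan in house 5.
That leaves truck as the vehicle for house 2.
By clue 3, the fish owner is in house 1.
Clue 4 places the country fan in house 1.
That leaves metal as the music genre for house 5.
House 5 pet: only parrot fits.
House 3 pet: only ferret fits.
So: house 1 = country/fish/hatchback, house 2 = reggae/dog/truck, house 3 = jazz/ferret/minivan, house 4 = funk/rabbit/scooter, house 5 = metal/parrot/sedan.

5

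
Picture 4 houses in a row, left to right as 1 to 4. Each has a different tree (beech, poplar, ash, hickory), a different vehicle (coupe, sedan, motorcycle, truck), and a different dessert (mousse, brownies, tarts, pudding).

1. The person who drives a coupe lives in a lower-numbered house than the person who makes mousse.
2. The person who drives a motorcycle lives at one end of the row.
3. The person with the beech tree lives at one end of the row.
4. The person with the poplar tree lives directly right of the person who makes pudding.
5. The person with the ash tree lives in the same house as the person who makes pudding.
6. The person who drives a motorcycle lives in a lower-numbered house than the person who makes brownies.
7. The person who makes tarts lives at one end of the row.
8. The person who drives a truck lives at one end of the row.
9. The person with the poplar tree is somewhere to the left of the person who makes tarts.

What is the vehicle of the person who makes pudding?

The person who drives a motorcycle is in house 1 (clue 6).
Clue 9: the person who makes tarts is in house 4.
The only vehicle still possible for house 4 is truck.
That leaves pudding as the dessert for house 1.
Clue 1: the person who drives a coupe is in house 2.
The person who makes mousse is in house 3 (clue 1).
Clue 4: the person with the poplar tree is in house 2.
From clue 5, the person with the ash tree must be in house 1.
That leaves hickory as the tree for house 3.
The only tree still possible for house 4 is beech.
House 3 vehicle: only sedan fits.
House 2's dessert must be brownies (nothing else left).
So: house 1 = ash/motorcycle/pudding, house 2 = poplar/coupe/brownies, house 3 = hickory/sedan/mousse, house 4 = beech/truck/tarts.

motorcycle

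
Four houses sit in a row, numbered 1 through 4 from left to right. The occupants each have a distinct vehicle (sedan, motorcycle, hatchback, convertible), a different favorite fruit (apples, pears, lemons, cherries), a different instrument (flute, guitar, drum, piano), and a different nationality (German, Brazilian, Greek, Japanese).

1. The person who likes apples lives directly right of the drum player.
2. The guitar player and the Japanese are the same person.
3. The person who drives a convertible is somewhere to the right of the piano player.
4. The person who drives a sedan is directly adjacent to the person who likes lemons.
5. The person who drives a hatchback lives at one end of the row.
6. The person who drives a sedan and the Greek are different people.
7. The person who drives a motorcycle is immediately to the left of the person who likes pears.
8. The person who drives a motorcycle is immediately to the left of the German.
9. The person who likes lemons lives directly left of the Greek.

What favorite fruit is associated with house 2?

pears

The person who drives a hatchback is narrowed to house 1 or 4; consider each.
Placing it in house 1 leads to a contradiction, so it's in house 4.
The person who drives a convertible is narrowed to house 2 or 3; consider each.
Placing it in house 2 leads to a contradiction, so it's in house 3.
The person who drives a motorcycle is narrowed to house 1 or 2; consider each.
Placing it in house 2 leads to a contradiction, so it's in house 1.
The person who likes pears is in house 2 (clue 7).
From clue 8, the German must be in house 2.
The only vehicle still possible for house 2 is sedan.
By clue 9, the person who likes lemons is in house 3.
Clue 9: the Greek is in house 4.
House 1's favorite fruit must be cherries (nothing else left).
House 4 favorite fruit: only apples fits.
From clue 1, the drum player must be in house 3.
So house 4 gets flute for instrument.
Clue 2 places the Japanese in house 1.
House 1 instrument: only guitar fits.
House 2 instrument: only piano fits.
House 3's nationality must be Brazilian (nothing else left).
So: house 1 = motorcycle/cherries/guitar/Japanese, house 2 = sedan/pears/piano/German, house 3 = convertible/lemons/drum/Brazilian, house 4 = hatchback/apples/flute/Greek.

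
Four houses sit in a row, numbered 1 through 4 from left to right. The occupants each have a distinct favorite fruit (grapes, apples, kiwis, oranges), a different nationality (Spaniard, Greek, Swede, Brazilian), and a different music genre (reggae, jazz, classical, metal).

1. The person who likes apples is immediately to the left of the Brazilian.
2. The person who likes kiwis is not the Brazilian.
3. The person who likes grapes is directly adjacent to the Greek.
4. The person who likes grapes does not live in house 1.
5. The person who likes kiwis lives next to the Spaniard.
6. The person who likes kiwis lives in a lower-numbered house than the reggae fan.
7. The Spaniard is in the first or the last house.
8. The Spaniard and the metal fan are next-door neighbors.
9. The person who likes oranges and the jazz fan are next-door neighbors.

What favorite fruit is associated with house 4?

The person who likes kiwis is narrowed to house 2 or 3; consider each.
Placing it in house 2 leads to a contradiction, so it's in house 3.
The Spaniard is in house 4 (clue 5).
Clue 6 places the reggae fan in house 4.
By clue 8, the metal fan is in house 3.
House 2 nationality: only Brazilian fits.
The person who likes apples is in house 1 (clue 1).
So house 2 gets oranges for favorite fruit.
House 4 favorite fruit: only grapes fits.
From clue 3, the Greek must be in house 3.
From clue 9, the jazz fan must be in house 1.
House 1's nationality must be Swede (nothing else left).
House 2's music genre must be classical (nothing else left).
So: house 1 = apples/Swede/jazz, house 2 = oranges/Brazilian/classical, house 3 = kiwis/Greek/metal, house 4 = grapes/Spaniard/reggae.

grapes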